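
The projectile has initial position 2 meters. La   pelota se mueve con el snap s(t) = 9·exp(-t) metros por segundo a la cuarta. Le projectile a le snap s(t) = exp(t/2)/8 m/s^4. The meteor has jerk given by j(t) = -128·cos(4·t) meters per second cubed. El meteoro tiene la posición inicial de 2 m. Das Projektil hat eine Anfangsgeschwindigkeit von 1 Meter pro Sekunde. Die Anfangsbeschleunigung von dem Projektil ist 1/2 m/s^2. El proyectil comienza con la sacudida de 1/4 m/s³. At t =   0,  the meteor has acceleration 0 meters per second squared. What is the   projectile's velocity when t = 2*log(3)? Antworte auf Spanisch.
Partiendo del snap s(t) = exp(t/2)/8, tomamos 3 antiderivadas. Tomando ∫s(t)dt y aplicando j(0) = 1/4, encontramos j(t) = exp(t/2)/4. La antiderivada de la sacudida es la aceleración. Usando a(0) = 1/2, obtenemos a(t) = exp(t/2)/2. La antiderivada de la aceleración es la velocidad. Usando v(0) = 1, obtenemos v(t) = exp(t/2). Tenemos la velocidad v(t) = exp(t/2). Sustituyendo t = 2*log(3): v(2*log(3)) = 3.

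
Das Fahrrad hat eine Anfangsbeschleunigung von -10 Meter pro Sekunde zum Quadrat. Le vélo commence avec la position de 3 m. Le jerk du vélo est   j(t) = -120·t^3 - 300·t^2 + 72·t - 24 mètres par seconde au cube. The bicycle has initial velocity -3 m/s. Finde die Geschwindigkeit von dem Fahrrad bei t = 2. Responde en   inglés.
We must find the integral of our jerk equation j(t) = -120·t^3 - 300·t^2 + 72·t - 24 2 times. Integrating jerk and using the initial condition a(0) = -10, we get a(t) = -30·t^4 - 100·t^3 + 36·t^2 - 24·t - 10. Finding the integral of a(t) and using v(0) = -3: v(t) = -6·t^5 - 25·t^4 + 12·t^3 - 12·t^2 - 10·t - 3. From the given velocity equation v(t) = -6·t^5 - 25·t^4 + 12·t^3 - 12·t^2 - 10·t - 3, we substitute t = 2 to get v = -567.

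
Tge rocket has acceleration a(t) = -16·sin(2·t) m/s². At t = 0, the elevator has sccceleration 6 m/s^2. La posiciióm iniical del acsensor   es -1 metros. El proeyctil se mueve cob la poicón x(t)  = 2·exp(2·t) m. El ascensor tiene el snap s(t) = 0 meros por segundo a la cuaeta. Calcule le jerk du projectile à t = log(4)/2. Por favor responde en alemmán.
Um dies zu lösen, müssen wir 3 Ableitungen unserer Gleichung für die Position x(t) = 2·exp(2·t) nehmen. Durch Ableiten von der Position erhalten wir die Geschwindigkeit: v(t) = 4·exp(2·t). Durch Ableiten von der Geschwindigkeit erhalten wir die Beschleunigung: a(t) = 8·exp(2·t). Durch Ableiten von der Beschleunigung erhalten wir den Ruck: j(t) = 16·exp(2·t). Wir haben den Ruck j(t) = 16·exp(2·t). Durch Einsetzen von t = log(4)/2: j(log(4)/2) = 64.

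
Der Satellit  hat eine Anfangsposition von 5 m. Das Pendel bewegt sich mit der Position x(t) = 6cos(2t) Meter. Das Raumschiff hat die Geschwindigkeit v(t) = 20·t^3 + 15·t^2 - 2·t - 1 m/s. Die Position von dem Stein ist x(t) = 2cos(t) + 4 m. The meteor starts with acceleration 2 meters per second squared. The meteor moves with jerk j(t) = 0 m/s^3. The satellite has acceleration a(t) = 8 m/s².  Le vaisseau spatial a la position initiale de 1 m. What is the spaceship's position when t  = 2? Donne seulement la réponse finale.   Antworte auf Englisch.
The answer is 115.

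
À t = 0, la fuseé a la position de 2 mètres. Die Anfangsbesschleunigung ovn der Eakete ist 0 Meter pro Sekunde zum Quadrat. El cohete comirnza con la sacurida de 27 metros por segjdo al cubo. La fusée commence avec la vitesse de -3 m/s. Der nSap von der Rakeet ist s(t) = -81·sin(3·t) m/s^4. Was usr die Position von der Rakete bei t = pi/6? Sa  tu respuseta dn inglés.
Starting from snap s(t) = -81·sin(3·t), we take 4 integrals. The antiderivative of snap, with j(0) = 27, gives jerk: j(t) = 27·cos(3·t). Finding the antiderivative of j(t) and using a(0) = 0: a(t) = 9·sin(3·t). Integrating acceleration and using the initial condition v(0) = -3, we get v(t) = -3·cos(3·t). The integral of velocity, with x(0) = 2, gives position: x(t) = 2 - sin(3·t). Using x(t) = 2 - sin(3·t) and substituting t = pi/6, we find x = 1.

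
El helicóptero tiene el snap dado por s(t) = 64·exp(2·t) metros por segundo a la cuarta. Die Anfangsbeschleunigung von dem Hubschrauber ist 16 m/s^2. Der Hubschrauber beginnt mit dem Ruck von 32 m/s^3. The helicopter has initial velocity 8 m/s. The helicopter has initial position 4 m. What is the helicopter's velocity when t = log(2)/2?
Starting from snap s(t) = 64·exp(2·t), we take 3 antiderivatives. Integrating snap and using the initial condition j(0) = 32, we get j(t) = 32·exp(2·t). Integrating jerk and using the initial condition a(0) = 16, we get a(t) = 16·exp(2·t). The integral of acceleration is velocity. Using v(0) = 8, we get v(t) = 8·exp(2·t). Using v(t) = 8·exp(2·t) and substituting t = log(2)/2, we find v = 16.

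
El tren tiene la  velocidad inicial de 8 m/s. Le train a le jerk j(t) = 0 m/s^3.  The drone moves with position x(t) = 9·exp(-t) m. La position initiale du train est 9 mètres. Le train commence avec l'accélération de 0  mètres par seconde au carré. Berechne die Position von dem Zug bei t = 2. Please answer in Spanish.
Debemos encontrar la antiderivada de nuestra ecuación de la sacudida j(t) = 0 3 veces. Tomando ∫j(t)dt y aplicando a(0) = 0, encontramos a(t) = 0. Integrando la aceleración y usando la condición inicial v(0) = 8, obtenemos v(t) = 8. Integrando la velocidad y usando la condición inicial x(0) = 9, obtenemos x(t) = 8·t + 9. De la ecuación de la posición x(t) = 8·t + 9, sustituimos t = 2 para obtener x = 25.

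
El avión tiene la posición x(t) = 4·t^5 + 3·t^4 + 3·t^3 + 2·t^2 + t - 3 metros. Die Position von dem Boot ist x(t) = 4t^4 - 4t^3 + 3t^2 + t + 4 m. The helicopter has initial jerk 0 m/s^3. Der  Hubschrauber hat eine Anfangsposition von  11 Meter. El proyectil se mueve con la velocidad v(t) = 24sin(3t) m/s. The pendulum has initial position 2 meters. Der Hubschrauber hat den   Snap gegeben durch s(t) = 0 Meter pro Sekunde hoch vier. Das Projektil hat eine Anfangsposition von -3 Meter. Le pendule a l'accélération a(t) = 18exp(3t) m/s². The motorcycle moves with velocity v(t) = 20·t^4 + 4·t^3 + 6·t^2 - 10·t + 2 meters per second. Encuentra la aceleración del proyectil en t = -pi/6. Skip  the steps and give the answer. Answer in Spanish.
a(-pi/6) = 0.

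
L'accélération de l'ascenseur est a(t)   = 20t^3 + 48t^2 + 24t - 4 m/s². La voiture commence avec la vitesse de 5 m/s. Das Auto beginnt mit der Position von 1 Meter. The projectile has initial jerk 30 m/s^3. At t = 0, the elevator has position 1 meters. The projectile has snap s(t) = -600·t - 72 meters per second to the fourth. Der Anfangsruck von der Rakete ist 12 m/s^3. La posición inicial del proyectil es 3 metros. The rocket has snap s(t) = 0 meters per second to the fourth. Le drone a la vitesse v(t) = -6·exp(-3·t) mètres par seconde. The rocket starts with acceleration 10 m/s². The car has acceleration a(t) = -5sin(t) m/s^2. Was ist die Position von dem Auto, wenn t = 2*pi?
Ausgehend von der Beschleunigung a(t) = -5·sin(t), nehmen wir 2 Integrale. Mit ∫a(t)dt und Anwendung von v(0) = 5, finden wir v(t) = 5·cos(t). Durch Integration von der Geschwindigkeit und Verwendung der Anfangsbedingung x(0) = 1, erhalten wir x(t) = 5·sin(t) + 1. Aus der Gleichung für die Position x(t) = 5·sin(t) + 1, setzen wir t = 2*pi ein und erhalten x = 1.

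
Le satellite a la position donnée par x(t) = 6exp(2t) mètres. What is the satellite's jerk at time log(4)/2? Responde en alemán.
Wir müssen unsere Gleichung für die Position x(t) = 6·exp(2·t) 3-mal ableiten. Mit d/dt von x(t) finden wir v(t) = 12·exp(2·t). Mit d/dt von v(t) finden wir a(t) = 24·exp(2·t). Durch Ableiten von der Beschleunigung erhalten wir den Ruck: j(t) = 48·exp(2·t). Wir haben den Ruck j(t) = 48·exp(2·t). Durch Einsetzen von t = log(4)/2: j(log(4)/2) = 192.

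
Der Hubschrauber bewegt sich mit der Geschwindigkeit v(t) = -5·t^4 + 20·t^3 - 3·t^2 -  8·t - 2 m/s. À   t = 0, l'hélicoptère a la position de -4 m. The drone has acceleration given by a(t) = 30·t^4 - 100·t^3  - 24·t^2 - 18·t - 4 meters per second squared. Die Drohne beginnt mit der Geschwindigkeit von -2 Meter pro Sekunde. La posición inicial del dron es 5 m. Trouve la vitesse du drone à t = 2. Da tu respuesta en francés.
Nous devons trouver la primitive de notre équation de l'accélération a(t) = 30·t^4 - 100·t^3 - 24·t^2 - 18·t - 4 1 fois. L'intégrale de l'accélération, avec v(0) = -2, donne la vitesse: v(t) = 6·t^5 - 25·t^4 - 8·t^3 - 9·t^2 - 4·t - 2. Nous avons la vitesse v(t) = 6·t^5 - 25·t^4 - 8·t^3 - 9·t^2 - 4·t - 2. En substituant t = 2: v(2) = -318.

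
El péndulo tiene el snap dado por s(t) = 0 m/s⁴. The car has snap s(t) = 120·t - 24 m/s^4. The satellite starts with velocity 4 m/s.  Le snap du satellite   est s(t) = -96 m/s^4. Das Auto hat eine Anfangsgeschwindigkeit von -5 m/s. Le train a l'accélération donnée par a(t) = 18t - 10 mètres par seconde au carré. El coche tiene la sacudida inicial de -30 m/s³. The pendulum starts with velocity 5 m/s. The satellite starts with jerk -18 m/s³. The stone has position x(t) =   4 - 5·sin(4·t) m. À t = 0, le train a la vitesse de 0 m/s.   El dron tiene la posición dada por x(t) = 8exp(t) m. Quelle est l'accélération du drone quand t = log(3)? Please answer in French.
Pour résoudre ceci, nous devons prendre 2 dérivées de notre équation de la position x(t) = 8·exp(t). La dérivée de la position donne la vitesse: v(t) = 8·exp(t). En prenant d/dt de v(t), nous trouvons a(t) = 8·exp(t). Nous avons l'accélération a(t) = 8·exp(t). En substituant t = log(3): a(log(3)) = 24.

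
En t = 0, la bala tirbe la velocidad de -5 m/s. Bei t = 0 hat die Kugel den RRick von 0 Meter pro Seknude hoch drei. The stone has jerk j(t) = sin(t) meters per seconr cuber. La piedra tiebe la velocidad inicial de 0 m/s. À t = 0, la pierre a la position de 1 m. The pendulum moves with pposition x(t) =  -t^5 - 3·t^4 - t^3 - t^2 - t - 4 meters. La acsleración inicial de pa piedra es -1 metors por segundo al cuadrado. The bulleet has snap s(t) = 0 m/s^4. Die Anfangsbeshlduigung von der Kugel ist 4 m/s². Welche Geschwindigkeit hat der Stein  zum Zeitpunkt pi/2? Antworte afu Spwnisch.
Debemos encontrar la antiderivada de nuestra ecuación de la sacudida j(t) = sin(t) 2 veces. Tomando ∫j(t)dt y aplicando a(0) = -1, encontramos a(t) = -cos(t). Tomando ∫a(t)dt y aplicando v(0) = 0, encontramos v(t) = -sin(t). De la ecuación de la velocidad v(t) = -sin(t), sustituimos t = pi/2 para obtener v = -1.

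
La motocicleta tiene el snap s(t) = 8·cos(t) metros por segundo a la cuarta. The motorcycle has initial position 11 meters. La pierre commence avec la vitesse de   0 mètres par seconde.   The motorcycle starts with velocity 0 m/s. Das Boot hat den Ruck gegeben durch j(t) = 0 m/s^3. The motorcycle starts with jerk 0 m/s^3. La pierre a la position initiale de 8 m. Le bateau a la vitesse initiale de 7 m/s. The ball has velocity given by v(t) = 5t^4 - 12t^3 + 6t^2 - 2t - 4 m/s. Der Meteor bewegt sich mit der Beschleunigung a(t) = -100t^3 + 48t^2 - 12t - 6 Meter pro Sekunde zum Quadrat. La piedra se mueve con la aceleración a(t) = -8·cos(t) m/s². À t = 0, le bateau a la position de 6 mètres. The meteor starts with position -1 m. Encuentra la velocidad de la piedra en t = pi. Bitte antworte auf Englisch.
Starting from acceleration a(t) = -8·cos(t), we take 1 antiderivative. Integrating acceleration and using the initial condition v(0) = 0, we get v(t) = -8·sin(t). We have velocity v(t) = -8·sin(t). Substituting t = pi: v(pi) = 0.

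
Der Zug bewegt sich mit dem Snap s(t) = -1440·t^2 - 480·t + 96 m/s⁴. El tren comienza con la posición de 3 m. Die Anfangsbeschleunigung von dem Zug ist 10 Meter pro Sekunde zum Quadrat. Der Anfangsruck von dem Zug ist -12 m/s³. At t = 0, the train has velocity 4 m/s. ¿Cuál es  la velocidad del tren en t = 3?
Para resolver esto, necesitamos tomar 3 antiderivadas de nuestra ecuación del snap s(t) = -1440·t^2 - 480·t + 96. Tomando ∫s(t)dt y aplicando j(0) = -12, encontramos j(t) = -480·t^3 - 240·t^2 + 96·t - 12. La integral de la sacudida es la aceleración. Usando a(0) = 10, obtenemos a(t) = -120·t^4 - 80·t^3 + 48·t^2 - 12·t + 10. Tomando ∫a(t)dt y aplicando v(0) = 4, encontramos v(t) = -24·t^5 - 20·t^4 + 16·t^3 - 6·t^2 + 10·t + 4. Usando v(t) = -24·t^5 - 20·t^4 + 16·t^3 - 6·t^2 + 10·t + 4 y sustituyendo t = 3, encontramos v = -7040.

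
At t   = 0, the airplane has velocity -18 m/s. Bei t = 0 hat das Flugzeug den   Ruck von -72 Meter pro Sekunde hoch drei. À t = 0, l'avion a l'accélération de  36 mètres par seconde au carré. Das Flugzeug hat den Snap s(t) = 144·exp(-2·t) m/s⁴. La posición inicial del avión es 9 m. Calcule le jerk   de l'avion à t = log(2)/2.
Nous devons intégrer notre équation du snap s(t) = 144·exp(-2·t) 1 fois. En intégrant le snap et en utilisant la condition initiale j(0) = -72, nous obtenons j(t) = -72·exp(-2·t). De l'équation du jerk j(t) = -72·exp(-2·t), nous substituons t = log(2)/2 pour obtenir j = -36.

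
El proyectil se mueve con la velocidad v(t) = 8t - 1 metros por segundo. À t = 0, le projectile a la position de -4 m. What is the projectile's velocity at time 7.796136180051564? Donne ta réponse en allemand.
Mit v(t) = 8·t - 1 und Einsetzen von t = 7.796136180051564, finden wir v = 61.3690894404125.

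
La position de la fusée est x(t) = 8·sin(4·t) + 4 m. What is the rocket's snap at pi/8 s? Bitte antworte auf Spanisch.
Debemos derivar nuestra ecuación de la posición x(t) = 8·sin(4·t) + 4 4 veces. Derivando la posición, obtenemos la velocidad: v(t) = 32·cos(4·t). Derivando la velocidad, obtenemos la aceleración: a(t) = -128·sin(4·t). Derivando la aceleración, obtenemos la sacudida: j(t) = -512·cos(4·t). Derivando la sacudida, obtenemos el snap: s(t) = 2048·sin(4·t). De la ecuación del snap s(t) = 2048·sin(4·t), sustituimos t = pi/8 para obtener s = 2048.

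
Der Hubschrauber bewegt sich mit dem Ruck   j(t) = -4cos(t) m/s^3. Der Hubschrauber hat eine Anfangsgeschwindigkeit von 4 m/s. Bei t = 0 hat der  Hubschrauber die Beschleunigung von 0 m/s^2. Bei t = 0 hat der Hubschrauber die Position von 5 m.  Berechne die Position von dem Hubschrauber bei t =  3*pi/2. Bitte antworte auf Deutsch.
Wir müssen unsere Gleichung für den Ruck j(t) = -4·cos(t) 3-mal integrieren. Durch Integration von dem Ruck und Verwendung der Anfangsbedingung a(0) = 0, erhalten wir a(t) = -4·sin(t). Mit ∫a(t)dt und Anwendung von v(0) = 4, finden wir v(t) = 4·cos(t). Mit ∫v(t)dt und Anwendung von x(0) = 5, finden wir x(t) = 4·sin(t) + 5. Wir haben die Position x(t) = 4·sin(t) + 5. Durch Einsetzen von t = 3*pi/2: x(3*pi/2) = 1.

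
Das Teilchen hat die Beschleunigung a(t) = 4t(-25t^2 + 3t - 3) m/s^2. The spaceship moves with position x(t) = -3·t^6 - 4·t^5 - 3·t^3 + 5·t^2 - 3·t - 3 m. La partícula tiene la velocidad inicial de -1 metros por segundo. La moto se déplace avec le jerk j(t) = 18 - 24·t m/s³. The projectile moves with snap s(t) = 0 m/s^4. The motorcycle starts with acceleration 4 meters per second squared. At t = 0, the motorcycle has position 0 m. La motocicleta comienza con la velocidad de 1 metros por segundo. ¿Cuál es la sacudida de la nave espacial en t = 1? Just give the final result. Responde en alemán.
Der Ruck bei t = 1 ist j = -618.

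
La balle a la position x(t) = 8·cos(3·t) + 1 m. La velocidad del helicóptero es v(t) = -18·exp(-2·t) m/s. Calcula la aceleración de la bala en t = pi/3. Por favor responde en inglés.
Starting from position x(t) = 8·cos(3·t) + 1, we take 2 derivatives. Taking d/dt of x(t), we find v(t) = -24·sin(3·t). Differentiating velocity, we get acceleration: a(t) = -72·cos(3·t). We have acceleration a(t) = -72·cos(3·t). Substituting t = pi/3: a(pi/3) = 72.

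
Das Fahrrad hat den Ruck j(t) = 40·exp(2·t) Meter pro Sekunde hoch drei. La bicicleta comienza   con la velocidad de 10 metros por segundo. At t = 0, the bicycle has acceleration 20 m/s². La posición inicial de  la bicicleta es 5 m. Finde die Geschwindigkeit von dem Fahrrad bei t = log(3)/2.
Wir müssen die Stammfunktion unserer Gleichung für den Ruck j(t) = 40·exp(2·t) 2-mal finden. Mit ∫j(t)dt und Anwendung von a(0) = 20, finden wir a(t) = 20·exp(2·t). Mit ∫a(t)dt und Anwendung von v(0) = 10, finden wir v(t) = 10·exp(2·t). Aus der Gleichung für die Geschwindigkeit v(t) = 10·exp(2·t), setzen wir t = log(3)/2 ein und erhalten v = 30.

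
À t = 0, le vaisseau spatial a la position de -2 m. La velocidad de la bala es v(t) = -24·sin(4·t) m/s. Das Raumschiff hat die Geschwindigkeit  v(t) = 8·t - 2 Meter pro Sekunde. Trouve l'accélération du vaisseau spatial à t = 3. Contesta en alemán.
Wir müssen unsere Gleichung für die Geschwindigkeit v(t) = 8·t - 2 1-mal ableiten. Mit d/dt von v(t) finden wir a(t) = 8. Aus der Gleichung für die Beschleunigung a(t) = 8, setzen wir t = 3 ein und erhalten a = 8.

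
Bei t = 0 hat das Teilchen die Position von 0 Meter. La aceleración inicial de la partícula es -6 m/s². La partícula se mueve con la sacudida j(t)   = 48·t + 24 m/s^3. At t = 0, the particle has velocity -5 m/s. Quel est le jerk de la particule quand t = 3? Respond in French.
En utilisant j(t) = 48·t + 24 et en substituant t = 3, nous trouvons j = 168.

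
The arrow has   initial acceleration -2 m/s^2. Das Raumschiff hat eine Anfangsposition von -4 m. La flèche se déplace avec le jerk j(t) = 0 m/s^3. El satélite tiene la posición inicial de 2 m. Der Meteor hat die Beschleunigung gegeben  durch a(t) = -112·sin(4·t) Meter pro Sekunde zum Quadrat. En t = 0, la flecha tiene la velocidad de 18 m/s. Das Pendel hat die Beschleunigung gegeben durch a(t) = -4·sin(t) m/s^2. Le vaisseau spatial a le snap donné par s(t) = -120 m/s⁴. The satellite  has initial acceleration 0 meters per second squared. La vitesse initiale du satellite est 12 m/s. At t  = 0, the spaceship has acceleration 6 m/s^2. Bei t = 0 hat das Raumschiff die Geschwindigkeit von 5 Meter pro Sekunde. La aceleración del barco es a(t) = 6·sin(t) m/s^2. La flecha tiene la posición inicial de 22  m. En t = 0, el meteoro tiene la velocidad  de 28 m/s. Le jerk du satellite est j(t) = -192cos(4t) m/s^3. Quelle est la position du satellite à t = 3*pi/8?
Nous devons trouver la primitive de notre équation du jerk j(t) = -192·cos(4·t) 3 fois. En prenant ∫j(t)dt et en appliquant a(0) = 0, nous trouvons a(t) = -48·sin(4·t). En prenant ∫a(t)dt et en appliquant v(0) = 12, nous trouvons v(t) = 12·cos(4·t). En prenant ∫v(t)dt et en appliquant x(0) = 2, nous trouvons x(t) = 3·sin(4·t) + 2. Nous avons la position x(t) = 3·sin(4·t) + 2. En substituant t = 3*pi/8: x(3*pi/8) = -1.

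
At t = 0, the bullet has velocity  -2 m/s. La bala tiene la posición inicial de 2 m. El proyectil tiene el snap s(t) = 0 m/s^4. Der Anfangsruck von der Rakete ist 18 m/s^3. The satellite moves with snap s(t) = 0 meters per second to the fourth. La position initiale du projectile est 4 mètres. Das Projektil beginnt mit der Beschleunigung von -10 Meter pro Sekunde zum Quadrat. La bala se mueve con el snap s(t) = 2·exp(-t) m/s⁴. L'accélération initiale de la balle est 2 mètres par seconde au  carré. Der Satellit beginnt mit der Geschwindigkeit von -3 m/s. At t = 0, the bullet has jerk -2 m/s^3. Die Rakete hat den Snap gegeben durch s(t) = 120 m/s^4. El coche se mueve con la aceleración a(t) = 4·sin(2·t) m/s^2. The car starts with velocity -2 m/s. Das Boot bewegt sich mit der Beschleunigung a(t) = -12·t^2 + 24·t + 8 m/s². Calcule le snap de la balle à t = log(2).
De l'équation du snap s(t) = 2·exp(-t), nous substituons t = log(2) pour obtenir s = 1.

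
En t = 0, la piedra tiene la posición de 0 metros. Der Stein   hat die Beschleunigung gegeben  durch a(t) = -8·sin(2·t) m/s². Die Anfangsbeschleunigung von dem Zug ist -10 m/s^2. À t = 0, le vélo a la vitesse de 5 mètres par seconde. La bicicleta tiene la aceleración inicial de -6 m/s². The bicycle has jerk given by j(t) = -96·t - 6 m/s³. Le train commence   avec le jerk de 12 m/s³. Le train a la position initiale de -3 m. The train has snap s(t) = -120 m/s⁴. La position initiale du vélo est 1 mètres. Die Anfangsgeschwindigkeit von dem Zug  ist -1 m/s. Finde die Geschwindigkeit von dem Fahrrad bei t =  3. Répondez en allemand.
Ausgehend von dem Ruck j(t) = -96·t - 6, nehmen wir 2 Stammfunktionen. Das Integral von dem Ruck, mit a(0) = -6, ergibt die Beschleunigung: a(t) = -48·t^2 - 6·t - 6. Das Integral von der Beschleunigung ist die Geschwindigkeit. Mit v(0) = 5 erhalten wir v(t) = -16·t^3 - 3·t^2 - 6·t + 5. Wir haben die Geschwindigkeit v(t) = -16·t^3 - 3·t^2 - 6·t + 5. Durch Einsetzen von t = 3: v(3) = -472.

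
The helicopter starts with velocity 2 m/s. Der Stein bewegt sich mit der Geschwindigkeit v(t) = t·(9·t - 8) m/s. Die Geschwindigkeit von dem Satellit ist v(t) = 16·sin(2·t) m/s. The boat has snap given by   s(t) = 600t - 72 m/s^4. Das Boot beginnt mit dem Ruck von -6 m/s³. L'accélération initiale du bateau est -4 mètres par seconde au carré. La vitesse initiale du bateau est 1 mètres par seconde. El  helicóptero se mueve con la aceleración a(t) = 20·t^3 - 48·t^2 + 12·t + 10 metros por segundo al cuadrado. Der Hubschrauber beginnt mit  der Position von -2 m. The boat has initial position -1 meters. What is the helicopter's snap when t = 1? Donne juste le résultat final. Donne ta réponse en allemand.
Die Antwort ist 24.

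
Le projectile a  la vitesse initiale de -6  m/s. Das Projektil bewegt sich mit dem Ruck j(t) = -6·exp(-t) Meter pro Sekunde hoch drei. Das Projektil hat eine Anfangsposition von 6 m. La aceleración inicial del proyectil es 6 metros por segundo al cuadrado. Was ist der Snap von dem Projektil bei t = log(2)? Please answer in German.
Ausgehend von dem Ruck j(t) = -6·exp(-t), nehmen wir 1 Ableitung. Mit d/dt von j(t) finden wir s(t) = 6·exp(-t). Aus der Gleichung für den Snap s(t) = 6·exp(-t), setzen wir t = log(2) ein und erhalten s = 3.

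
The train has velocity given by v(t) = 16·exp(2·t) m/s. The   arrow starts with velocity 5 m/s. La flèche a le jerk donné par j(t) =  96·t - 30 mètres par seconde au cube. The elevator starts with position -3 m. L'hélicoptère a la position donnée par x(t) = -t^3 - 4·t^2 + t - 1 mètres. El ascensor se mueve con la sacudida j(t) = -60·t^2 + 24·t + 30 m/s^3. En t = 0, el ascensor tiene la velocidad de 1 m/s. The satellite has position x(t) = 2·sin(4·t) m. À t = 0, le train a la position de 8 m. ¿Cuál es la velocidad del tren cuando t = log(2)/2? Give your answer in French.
Nous avons la vitesse v(t) = 16·exp(2·t). En substituant t = log(2)/2: v(log(2)/2) = 32.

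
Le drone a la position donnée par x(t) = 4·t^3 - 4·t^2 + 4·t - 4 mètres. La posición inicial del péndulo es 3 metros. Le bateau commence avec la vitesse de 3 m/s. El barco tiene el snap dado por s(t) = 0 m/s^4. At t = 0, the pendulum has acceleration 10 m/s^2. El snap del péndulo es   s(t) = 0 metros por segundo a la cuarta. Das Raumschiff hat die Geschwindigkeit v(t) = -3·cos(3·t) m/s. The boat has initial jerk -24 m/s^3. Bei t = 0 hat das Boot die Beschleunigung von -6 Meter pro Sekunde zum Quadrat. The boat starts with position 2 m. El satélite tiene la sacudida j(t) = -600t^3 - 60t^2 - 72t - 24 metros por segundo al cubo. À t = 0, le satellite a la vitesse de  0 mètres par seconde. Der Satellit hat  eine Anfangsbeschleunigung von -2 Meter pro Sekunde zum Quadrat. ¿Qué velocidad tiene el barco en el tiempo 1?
Debemos encontrar la antiderivada de nuestra ecuación del snap s(t) = 0 3 veces. La integral del snap es la sacudida. Usando j(0) = -24, obtenemos j(t) = -24. Tomando ∫j(t)dt y aplicando a(0) = -6, encontramos a(t) = -24·t - 6. Tomando ∫a(t)dt y aplicando v(0) = 3, encontramos v(t) = -12·t^2 - 6·t + 3. Tenemos la velocidad v(t) = -12·t^2 - 6·t + 3. Sustituyendo t = 1: v(1) = -15.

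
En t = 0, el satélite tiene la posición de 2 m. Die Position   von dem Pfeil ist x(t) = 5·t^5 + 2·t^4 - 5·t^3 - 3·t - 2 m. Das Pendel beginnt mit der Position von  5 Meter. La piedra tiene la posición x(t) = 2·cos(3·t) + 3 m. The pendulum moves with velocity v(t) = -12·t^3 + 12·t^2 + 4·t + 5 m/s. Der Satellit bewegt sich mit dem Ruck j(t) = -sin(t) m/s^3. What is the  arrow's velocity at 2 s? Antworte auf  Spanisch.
Para resolver esto, necesitamos tomar 1 derivada de nuestra ecuación de la posición x(t) = 5·t^5 + 2·t^4 - 5·t^3 - 3·t - 2. Derivando la posición, obtenemos la velocidad: v(t) = 25·t^4 + 8·t^3 - 15·t^2 - 3. De la ecuación de la velocidad v(t) = 25·t^4 + 8·t^3 - 15·t^2 - 3, sustituimos t = 2 para obtener v = 401.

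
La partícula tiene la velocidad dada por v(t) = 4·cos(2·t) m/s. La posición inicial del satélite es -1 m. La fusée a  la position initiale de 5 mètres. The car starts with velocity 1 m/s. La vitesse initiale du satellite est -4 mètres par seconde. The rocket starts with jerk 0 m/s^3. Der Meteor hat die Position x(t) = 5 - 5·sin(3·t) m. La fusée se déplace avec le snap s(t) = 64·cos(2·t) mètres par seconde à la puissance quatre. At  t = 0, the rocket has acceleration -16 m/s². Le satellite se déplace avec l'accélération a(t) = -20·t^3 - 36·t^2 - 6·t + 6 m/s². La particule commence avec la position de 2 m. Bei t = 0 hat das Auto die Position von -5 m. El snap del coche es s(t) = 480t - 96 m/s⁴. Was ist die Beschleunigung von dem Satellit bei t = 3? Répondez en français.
De l'équation de l'accélération a(t) = -20·t^3 - 36·t^2 - 6·t + 6, nous substituons t = 3 pour obtenir a = -876.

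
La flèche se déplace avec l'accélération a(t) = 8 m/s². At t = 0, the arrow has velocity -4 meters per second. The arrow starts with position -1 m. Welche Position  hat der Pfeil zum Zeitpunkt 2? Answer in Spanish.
Necesitamos integrar nuestra ecuación de la aceleración a(t) = 8 2 veces. Tomando ∫a(t)dt y aplicando v(0) = -4, encontramos v(t) = 8·t - 4. La integral de la velocidad es la posición. Usando x(0) = -1, obtenemos x(t) = 4·t^2 - 4·t - 1. Tenemos la posición x(t) = 4·t^2 - 4·t - 1. Sustituyendo t = 2: x(2) = 7.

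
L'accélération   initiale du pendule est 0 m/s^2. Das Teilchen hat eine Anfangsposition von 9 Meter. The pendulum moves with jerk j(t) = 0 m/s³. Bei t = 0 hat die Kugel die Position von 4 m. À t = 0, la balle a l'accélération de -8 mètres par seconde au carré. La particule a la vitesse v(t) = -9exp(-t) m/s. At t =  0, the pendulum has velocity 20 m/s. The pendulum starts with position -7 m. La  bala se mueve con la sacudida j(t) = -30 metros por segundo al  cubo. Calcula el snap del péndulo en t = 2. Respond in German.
Ausgehend von dem Ruck j(t) = 0, nehmen wir 1 Ableitung. Die Ableitung von dem Ruck ergibt den Snap: s(t) = 0. Aus der Gleichung für den Snap s(t) = 0, setzen wir t = 2 ein und erhalten s = 0.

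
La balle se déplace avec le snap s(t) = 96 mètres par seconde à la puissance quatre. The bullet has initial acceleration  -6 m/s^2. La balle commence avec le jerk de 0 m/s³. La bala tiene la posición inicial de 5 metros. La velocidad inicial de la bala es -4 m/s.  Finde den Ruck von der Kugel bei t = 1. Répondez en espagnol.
Para resolver esto, necesitamos tomar 1 integral de nuestra ecuación del snap s(t) = 96. Integrando el snap y usando la condición inicial j(0) = 0, obtenemos j(t) = 96·t. Usando j(t) = 96·t y sustituyendo t = 1, encontramos j = 96.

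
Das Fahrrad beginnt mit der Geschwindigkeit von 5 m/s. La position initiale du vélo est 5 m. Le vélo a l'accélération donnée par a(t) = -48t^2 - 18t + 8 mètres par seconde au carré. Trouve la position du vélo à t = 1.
Nous devons intégrer notre équation de l'accélération a(t) = -48·t^2 - 18·t + 8 2 fois. L'intégrale de l'accélération est la vitesse. En utilisant v(0) = 5, nous obtenons v(t) = -16·t^3 - 9·t^2 + 8·t + 5. En prenant ∫v(t)dt et en appliquant x(0) = 5, nous trouvons x(t) = -4·t^4 - 3·t^3 + 4·t^2 + 5·t + 5. De l'équation de la position x(t) = -4·t^4 - 3·t^3 + 4·t^2 + 5·t + 5, nous substituons t = 1 pour obtenir x = 7.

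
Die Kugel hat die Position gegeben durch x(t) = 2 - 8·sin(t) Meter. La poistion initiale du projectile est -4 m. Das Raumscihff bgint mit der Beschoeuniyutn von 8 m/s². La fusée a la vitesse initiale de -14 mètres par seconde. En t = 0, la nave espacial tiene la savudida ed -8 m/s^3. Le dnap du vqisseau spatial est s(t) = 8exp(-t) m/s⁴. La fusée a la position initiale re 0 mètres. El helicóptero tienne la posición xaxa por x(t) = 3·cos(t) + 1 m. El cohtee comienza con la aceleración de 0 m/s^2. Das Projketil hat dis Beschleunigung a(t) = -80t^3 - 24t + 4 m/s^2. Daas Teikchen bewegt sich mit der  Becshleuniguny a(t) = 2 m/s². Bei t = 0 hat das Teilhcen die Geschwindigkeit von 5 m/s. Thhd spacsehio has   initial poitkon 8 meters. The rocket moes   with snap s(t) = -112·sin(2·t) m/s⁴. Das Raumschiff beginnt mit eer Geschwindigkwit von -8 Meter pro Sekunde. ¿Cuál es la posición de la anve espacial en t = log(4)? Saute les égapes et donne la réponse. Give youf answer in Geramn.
Bei t = log(4), x = 2.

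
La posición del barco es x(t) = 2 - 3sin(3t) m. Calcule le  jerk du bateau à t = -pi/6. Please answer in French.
Pour résoudre ceci, nous devons prendre 3 dérivées de notre équation de la position x(t) = 2 - 3·sin(3·t). En prenant d/dt de x(t), nous trouvons v(t) = -9·cos(3·t). En prenant d/dt de v(t), nous trouvons a(t) = 27·sin(3·t). En dérivant l'accélération, nous obtenons le jerk: j(t) = 81·cos(3·t). Nous avons le jerk j(t) = 81·cos(3·t). En substituant t = -pi/6: j(-pi/6) = 0.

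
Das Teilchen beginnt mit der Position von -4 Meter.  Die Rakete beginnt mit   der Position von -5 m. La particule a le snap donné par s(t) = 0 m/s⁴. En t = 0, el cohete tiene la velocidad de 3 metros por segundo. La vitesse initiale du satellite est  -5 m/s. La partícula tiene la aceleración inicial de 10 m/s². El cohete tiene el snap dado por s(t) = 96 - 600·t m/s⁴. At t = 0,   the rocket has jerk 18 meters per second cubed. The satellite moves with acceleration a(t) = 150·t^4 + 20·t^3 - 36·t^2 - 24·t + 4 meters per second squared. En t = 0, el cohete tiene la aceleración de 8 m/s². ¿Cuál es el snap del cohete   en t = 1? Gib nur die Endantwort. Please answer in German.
s(1) = -504.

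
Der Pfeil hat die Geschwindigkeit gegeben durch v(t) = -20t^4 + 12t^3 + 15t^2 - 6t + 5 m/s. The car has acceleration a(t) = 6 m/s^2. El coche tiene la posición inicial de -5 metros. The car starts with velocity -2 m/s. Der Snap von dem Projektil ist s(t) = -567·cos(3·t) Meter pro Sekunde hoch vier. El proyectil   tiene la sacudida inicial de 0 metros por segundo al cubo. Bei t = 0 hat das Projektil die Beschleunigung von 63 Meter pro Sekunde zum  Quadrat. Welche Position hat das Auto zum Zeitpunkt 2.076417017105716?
Wir müssen die Stammfunktion unserer Gleichung für die Beschleunigung a(t) = 6 2-mal finden. Mit ∫a(t)dt und Anwendung von v(0) = -2, finden wir v(t) = 6·t - 2. Mit ∫v(t)dt und Anwendung von x(0) = -5, finden wir x(t) = 3·t^2 - 2·t - 5. Mit x(t) = 3·t^2 - 2·t - 5 und Einsetzen von t = 2.076417017105716, finden wir x = 3.78168885256717.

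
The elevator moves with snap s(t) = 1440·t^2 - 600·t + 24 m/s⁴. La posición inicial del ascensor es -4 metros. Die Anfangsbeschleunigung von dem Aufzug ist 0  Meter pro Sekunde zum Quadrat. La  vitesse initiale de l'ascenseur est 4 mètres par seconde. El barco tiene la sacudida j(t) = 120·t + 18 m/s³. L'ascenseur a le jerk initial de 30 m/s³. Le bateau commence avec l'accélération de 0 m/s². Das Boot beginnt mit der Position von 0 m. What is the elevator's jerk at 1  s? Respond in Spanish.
Necesitamos integrar nuestra ecuación del snap s(t) = 1440·t^2 - 600·t + 24 1 vez. Tomando ∫s(t)dt y aplicando j(0) = 30, encontramos j(t) = 480·t^3 - 300·t^2 + 24·t + 30. De la ecuación de la sacudida j(t) = 480·t^3 - 300·t^2 + 24·t + 30, sustituimos t = 1 para obtener j = 234.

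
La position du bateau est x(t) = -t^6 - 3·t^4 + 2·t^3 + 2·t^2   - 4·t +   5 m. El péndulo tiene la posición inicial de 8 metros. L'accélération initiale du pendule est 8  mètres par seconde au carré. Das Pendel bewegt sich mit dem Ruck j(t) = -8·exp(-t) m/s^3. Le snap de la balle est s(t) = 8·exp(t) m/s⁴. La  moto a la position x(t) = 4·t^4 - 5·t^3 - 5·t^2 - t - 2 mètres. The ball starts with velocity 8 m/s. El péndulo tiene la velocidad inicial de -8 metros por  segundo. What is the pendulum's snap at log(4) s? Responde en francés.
Nous devons dériver notre équation du jerk j(t) = -8·exp(-t) 1 fois. La dérivée du jerk donne le snap: s(t) = 8·exp(-t). En utilisant s(t) = 8·exp(-t) et en substituant t = log(4), nous trouvons s = 2.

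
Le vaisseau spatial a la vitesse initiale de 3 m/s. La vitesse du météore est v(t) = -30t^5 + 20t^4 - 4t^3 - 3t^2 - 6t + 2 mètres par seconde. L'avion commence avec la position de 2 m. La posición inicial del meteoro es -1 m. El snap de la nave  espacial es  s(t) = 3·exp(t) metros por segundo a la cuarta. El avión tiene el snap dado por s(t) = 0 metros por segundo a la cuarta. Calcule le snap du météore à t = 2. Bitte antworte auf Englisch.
We must differentiate our velocity equation v(t) = -30·t^5 + 20·t^4 - 4·t^3 - 3·t^2 - 6·t + 2 3 times. Taking d/dt of v(t), we find a(t) = -150·t^4 + 80·t^3 - 12·t^2 - 6·t - 6. The derivative of acceleration gives jerk: j(t) = -600·t^3 + 240·t^2 - 24·t - 6. Taking d/dt of j(t), we find s(t) = -1800·t^2 + 480·t - 24. From the given snap equation s(t) = -1800·t^2 + 480·t - 24, we substitute t = 2 to get s = -6264.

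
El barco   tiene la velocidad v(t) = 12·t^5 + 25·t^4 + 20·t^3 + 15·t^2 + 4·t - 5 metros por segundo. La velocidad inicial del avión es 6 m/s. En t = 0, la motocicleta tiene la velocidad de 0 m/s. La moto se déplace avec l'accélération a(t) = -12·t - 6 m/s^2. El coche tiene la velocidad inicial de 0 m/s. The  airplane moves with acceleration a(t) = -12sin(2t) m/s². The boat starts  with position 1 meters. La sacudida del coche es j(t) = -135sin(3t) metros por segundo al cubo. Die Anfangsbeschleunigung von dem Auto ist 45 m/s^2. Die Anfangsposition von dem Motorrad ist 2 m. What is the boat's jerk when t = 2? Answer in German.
Ausgehend von der Geschwindigkeit v(t) = 12·t^5 + 25·t^4 + 20·t^3 + 15·t^2 + 4·t - 5, nehmen wir 2 Ableitungen. Mit d/dt von v(t) finden wir a(t) = 60·t^4 + 100·t^3 + 60·t^2 + 30·t + 4. Mit d/dt von a(t) finden wir j(t) = 240·t^3 + 300·t^2 + 120·t + 30. Mit j(t) = 240·t^3 + 300·t^2 + 120·t + 30 und Einsetzen von t = 2, finden wir j = 3390.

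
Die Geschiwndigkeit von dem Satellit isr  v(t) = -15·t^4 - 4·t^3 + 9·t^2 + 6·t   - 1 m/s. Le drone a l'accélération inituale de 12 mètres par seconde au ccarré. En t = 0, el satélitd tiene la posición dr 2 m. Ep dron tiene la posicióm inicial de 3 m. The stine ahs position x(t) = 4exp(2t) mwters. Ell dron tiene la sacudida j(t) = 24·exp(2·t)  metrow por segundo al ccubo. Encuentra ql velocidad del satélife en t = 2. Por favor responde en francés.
Nous avons la vitesse v(t) = -15·t^4 - 4·t^3 + 9·t^2 + 6·t - 1. En substituant t = 2: v(2) = -225.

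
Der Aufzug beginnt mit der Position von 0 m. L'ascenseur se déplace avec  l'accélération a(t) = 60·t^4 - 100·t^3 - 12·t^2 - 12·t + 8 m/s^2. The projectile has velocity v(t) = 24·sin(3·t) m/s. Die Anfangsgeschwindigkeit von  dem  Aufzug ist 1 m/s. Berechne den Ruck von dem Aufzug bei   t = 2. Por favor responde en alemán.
Um dies zu lösen, müssen wir 1 Ableitung unserer Gleichung für die Beschleunigung a(t) = 60·t^4 - 100·t^3 - 12·t^2 - 12·t + 8 nehmen. Durch Ableiten von der Beschleunigung erhalten wir den Ruck: j(t) = 240·t^3 - 300·t^2 - 24·t - 12. Aus der Gleichung für den Ruck j(t) = 240·t^3 - 300·t^2 - 24·t - 12, setzen wir t = 2 ein und erhalten j = 660.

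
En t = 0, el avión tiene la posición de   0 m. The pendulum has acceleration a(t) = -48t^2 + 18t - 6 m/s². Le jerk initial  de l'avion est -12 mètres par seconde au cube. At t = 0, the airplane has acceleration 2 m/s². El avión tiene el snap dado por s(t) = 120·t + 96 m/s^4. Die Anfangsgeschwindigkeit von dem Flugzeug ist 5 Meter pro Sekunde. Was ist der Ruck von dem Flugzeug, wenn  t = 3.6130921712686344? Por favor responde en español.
Necesitamos integrar nuestra ecuación del snap s(t) = 120·t + 96 1 vez. La integral del snap es la sacudida. Usando j(0) = -12, obtenemos j(t) = 60·t^2 + 96·t - 12. Tenemos la sacudida j(t) = 60·t^2 + 96·t - 12. Sustituyendo t = 3.6130921712686344: j(3.6130921712686344) = 1118.12295072675.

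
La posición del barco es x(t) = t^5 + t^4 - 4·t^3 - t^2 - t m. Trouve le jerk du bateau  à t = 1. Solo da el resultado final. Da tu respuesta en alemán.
j(1) = 60.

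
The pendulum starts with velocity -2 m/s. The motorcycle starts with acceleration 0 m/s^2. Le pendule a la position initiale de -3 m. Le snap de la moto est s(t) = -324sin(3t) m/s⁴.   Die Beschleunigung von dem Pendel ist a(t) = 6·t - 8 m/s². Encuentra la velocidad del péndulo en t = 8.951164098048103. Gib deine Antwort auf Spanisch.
Necesitamos integrar nuestra ecuación de la aceleración a(t) = 6·t - 8 1 vez. La antiderivada de la aceleración es la velocidad. Usando v(0) = -2, obtenemos v(t) = 3·t^2 - 8·t - 2. Usando v(t) = 3·t^2 - 8·t - 2 y sustituyendo t = 8.951164098048103, encontramos v = 166.760703346171.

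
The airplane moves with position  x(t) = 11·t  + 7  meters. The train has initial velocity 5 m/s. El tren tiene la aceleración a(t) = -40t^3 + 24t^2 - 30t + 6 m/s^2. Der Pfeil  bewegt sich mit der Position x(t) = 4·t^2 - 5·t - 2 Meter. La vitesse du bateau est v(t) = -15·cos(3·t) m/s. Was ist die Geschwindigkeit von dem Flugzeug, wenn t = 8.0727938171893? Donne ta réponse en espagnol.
Partiendo de la posición x(t) = 11·t + 7, tomamos 1 derivada. La derivada de la posición da la velocidad: v(t) = 11. Usando v(t) = 11 y sustituyendo t = 8.0727938171893, encontramos v = 11.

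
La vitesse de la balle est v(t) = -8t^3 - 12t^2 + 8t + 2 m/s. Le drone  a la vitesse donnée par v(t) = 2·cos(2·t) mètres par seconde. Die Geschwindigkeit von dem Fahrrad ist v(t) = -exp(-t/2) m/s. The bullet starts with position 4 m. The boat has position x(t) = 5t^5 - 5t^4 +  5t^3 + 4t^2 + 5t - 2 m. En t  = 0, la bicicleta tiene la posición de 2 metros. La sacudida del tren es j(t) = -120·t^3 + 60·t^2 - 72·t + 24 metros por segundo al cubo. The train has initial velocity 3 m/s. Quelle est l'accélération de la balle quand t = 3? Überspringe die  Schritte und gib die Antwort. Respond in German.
Bei t = 3, a = -280.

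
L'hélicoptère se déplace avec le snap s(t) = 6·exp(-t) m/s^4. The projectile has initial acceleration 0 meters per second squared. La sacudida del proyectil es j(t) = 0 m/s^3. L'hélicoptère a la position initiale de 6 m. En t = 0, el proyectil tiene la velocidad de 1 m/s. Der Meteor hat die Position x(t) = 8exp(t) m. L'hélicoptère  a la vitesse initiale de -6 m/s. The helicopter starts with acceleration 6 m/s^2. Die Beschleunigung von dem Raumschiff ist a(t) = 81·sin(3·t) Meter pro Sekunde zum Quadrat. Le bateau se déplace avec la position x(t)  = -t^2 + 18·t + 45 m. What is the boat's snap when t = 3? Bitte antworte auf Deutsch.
Wir müssen unsere Gleichung für die Position x(t) = -t^2 + 18·t + 45 4-mal ableiten. Mit d/dt von x(t) finden wir v(t) = 18 - 2·t. Durch Ableiten von der Geschwindigkeit erhalten wir die Beschleunigung: a(t) = -2. Durch Ableiten von der Beschleunigung erhalten wir den Ruck: j(t) = 0. Die Ableitung von dem Ruck ergibt den Snap: s(t) = 0. Aus der Gleichung für den Snap s(t) = 0, setzen wir t = 3 ein und erhalten s = 0.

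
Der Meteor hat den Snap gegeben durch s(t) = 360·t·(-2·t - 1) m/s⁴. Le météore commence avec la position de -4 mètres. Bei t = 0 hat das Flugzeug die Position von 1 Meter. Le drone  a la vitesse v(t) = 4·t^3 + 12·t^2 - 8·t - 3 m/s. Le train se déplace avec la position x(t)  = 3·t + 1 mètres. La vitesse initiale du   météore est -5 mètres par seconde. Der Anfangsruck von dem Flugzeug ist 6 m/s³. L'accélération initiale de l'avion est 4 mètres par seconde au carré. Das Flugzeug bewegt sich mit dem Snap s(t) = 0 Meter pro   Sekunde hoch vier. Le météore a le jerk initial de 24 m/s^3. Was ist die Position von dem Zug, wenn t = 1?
Aus der Gleichung für die Position x(t) = 3·t + 1, setzen wir t = 1 ein und erhalten x = 4.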